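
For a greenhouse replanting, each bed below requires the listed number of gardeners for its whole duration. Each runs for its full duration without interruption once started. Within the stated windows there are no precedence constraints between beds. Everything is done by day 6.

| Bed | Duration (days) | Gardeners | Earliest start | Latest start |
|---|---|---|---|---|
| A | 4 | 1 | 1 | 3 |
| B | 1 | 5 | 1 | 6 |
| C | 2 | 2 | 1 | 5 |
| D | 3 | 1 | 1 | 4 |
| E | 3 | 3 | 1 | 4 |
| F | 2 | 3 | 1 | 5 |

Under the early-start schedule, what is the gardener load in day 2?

10

At early start, day 2 has: A, C, D, E, F.
Demand: 1 + 2 + 1 + 3 + 3 = 10.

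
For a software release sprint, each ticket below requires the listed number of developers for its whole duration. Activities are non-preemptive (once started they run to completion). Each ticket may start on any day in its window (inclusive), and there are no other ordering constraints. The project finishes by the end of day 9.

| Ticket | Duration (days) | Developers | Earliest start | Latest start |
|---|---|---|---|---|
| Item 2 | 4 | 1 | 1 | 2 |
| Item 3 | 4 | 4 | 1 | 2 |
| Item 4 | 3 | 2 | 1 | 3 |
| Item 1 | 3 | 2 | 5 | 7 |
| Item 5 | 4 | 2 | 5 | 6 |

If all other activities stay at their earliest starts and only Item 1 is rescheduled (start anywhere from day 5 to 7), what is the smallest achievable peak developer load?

7

Item 1@5: d1:7  d2:7  d3:7  d4:5  d5:4  d6:4  d7:4  d8:2  d9:0 → peak 7
Item 1@6: d1:7  d2:7  d3:7  d4:5  d5:2  d6:4  d7:4  d8:4  d9:0 → peak 7
Item 1@7: d1:7  d2:7  d3:7  d4:5  d5:2  d6:2  d7:4  d8:4  d9:2 → peak 7
Best is Item 1@5, peak 7.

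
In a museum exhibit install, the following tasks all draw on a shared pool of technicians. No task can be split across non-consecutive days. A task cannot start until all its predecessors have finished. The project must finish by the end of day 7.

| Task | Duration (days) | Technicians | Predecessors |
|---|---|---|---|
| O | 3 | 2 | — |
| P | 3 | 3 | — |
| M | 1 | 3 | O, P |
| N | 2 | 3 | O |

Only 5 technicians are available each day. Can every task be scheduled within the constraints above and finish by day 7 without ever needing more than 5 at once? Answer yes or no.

Schedule O@1, P@1, M@4, N@5: d1:5  d2:5  d3:5  d4:3  d5:3  d6:3  d7:0 — peak 5 ≤ 5.

yes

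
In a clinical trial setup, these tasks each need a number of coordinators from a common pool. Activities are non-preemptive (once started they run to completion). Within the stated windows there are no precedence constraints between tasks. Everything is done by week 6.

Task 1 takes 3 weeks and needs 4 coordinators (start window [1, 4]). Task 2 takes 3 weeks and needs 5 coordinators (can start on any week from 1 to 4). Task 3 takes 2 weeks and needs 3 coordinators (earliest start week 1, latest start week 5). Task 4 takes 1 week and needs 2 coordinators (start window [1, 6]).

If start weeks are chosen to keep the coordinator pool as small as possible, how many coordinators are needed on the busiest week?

Early-start (Task 1@1, Task 2@1, Task 3@1, Task 4@1) gives peak 14: w1:14  w2:12  w3:9  w4:0  w5:0  w6:0.
Shift Task 2→4, Task 4→3.
Schedule Task 1@1, Task 2@4, Task 3@1, Task 4@3: w1:7  w2:7  w3:6  w4:5  w5:5  w6:5 — peak 7.

7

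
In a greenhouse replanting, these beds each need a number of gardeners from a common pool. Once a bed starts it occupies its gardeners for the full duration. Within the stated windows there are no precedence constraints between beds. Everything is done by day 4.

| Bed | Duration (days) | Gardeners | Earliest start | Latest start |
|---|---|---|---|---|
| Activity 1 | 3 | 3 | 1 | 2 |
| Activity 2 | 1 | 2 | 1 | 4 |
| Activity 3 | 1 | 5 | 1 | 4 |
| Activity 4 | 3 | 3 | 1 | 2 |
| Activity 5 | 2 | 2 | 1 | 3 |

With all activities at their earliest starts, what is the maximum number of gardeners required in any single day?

Early-start schedule: Activity 1@1, Activity 2@1, Activity 3@1, Activity 4@1, Activity 5@1.
Load per day: day 1: 15, day 2: 8, day 3: 6, day 4: 0.
Peak is 15.

15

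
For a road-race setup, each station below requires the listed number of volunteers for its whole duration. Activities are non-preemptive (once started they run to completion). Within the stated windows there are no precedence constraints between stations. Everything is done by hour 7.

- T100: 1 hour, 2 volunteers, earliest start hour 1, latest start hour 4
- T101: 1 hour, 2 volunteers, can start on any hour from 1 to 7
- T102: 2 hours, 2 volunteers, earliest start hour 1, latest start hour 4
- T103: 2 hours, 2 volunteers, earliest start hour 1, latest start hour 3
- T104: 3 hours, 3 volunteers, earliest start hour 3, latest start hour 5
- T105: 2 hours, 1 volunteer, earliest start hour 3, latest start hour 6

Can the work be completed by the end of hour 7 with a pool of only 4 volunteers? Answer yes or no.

yes

Schedule T100@1, T101@1, T102@2, T103@2, T104@4, T105@4: h1:4  h2:4  h3:4  h4:4  h5:4  h6:3  h7:0 — peak 4 ≤ 4.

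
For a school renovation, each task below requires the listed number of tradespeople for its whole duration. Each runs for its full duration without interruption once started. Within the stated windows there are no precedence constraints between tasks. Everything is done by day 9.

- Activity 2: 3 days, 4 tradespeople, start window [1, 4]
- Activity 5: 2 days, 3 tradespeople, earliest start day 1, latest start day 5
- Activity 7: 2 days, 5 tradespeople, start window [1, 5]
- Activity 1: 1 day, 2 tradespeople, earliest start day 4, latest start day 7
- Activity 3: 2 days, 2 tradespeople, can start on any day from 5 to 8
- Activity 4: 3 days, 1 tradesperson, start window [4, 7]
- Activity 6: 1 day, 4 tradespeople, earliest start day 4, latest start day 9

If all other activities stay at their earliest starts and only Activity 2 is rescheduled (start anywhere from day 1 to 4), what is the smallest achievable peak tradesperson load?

Activity 2@1: d1:12  d2:12  d3:4  d4:7  d5:3  d6:3  d7:0  d8:0  d9:0 → peak 12
Activity 2@2: d1:8  d2:12  d3:4  d4:11  d5:3  d6:3  d7:0  d8:0  d9:0 → peak 12
Activity 2@3: d1:8  d2:8  d3:4  d4:11  d5:7  d6:3  d7:0  d8:0  d9:0 → peak 11
Activity 2@4: d1:8  d2:8  d3:0  d4:11  d5:7  d6:7  d7:0  d8:0  d9:0 → peak 11
Best is Activity 2@3, peak 11.

11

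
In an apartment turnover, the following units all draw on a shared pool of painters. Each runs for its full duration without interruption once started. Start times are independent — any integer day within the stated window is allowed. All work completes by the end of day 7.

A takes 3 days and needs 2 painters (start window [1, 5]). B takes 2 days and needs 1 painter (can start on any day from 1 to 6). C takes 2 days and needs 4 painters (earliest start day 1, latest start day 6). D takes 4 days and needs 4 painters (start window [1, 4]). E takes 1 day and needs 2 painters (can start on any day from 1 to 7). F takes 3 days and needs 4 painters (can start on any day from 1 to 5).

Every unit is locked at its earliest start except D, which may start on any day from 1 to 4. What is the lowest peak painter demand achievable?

13

D@1: d1:17  d2:15  d3:10  d4:4  d5:0  d6:0  d7:0 → peak 17
D@2: d1:13  d2:15  d3:10  d4:4  d5:4  d6:0  d7:0 → peak 15
D@3: d1:13  d2:11  d3:10  d4:4  d5:4  d6:4  d7:0 → peak 13
D@4: d1:13  d2:11  d3:6  d4:4  d5:4  d6:4  d7:4 → peak 13
Best is D@3, peak 13.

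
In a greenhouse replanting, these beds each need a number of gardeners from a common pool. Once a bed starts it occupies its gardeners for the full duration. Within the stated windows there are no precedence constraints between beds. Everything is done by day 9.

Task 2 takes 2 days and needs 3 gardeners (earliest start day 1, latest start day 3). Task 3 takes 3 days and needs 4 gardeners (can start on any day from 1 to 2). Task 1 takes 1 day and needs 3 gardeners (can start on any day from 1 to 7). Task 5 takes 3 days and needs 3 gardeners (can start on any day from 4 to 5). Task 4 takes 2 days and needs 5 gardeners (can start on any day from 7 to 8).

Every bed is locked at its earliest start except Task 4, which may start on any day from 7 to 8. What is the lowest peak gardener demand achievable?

10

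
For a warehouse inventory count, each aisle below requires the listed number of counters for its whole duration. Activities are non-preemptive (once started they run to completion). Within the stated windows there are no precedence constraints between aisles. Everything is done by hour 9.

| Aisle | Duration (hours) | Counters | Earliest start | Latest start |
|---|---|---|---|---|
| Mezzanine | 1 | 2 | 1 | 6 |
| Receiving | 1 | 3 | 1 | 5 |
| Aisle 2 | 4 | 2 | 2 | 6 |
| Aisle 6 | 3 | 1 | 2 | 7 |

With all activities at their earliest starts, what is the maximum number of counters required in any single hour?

5

Early-start schedule: Mezzanine@1, Receiving@1, Aisle 2@2, Aisle 6@2.
Load per hour: hour 1: 5, hour 2: 3, hour 3: 3, hour 4: 3, hour 5: 2, hour 6: 0, hour 7: 0, hour 8: 0, hour 9: 0.
Peak is 5.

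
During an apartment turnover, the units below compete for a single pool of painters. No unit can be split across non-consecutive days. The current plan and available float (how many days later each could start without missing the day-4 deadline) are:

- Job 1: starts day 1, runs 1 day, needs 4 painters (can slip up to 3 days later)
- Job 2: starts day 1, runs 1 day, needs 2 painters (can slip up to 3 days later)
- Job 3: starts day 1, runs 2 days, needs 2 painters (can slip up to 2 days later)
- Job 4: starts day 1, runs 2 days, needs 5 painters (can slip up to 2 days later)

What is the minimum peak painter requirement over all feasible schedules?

Early-start (Job 1@1, Job 2@1, Job 3@1, Job 4@1) gives peak 13: d1:13  d2:7  d3:0  d4:0.
Shift Job 2→2, Job 4→3.
Schedule Job 1@1, Job 2@2, Job 3@1, Job 4@3: d1:6  d2:4  d3:5  d4:5 — peak 6.

6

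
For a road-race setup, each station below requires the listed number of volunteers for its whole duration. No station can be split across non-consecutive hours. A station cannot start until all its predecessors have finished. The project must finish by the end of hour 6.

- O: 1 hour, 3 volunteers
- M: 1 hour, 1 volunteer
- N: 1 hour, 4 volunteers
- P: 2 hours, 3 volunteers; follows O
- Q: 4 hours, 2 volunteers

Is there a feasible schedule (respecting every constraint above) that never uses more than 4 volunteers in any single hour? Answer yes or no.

no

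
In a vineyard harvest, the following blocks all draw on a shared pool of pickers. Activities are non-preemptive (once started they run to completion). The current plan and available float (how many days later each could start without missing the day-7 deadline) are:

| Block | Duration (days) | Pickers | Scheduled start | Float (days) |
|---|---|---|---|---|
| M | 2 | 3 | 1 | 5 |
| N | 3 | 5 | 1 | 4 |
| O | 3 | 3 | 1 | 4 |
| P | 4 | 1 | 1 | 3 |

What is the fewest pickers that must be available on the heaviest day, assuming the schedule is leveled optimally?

6

Early-start (M@1, N@1, O@1, P@1) gives peak 12: d1:12  d2:12  d3:9  d4:1  d5:0  d6:0  d7:0.
Shift N→4, P→3.
Schedule M@1, N@4, O@1, P@3: d1:6  d2:6  d3:4  d4:6  d5:6  d6:6  d7:0 — peak 6.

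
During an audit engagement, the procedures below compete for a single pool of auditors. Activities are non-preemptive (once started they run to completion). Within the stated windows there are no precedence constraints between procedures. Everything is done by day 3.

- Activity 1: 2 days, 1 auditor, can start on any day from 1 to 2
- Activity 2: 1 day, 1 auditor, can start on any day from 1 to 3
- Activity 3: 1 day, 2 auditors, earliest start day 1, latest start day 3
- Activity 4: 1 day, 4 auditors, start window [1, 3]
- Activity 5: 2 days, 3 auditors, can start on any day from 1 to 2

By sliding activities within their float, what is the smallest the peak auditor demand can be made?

5

Early-start (Activity 1@1, Activity 2@1, Activity 3@1, Activity 4@1, Activity 5@1) gives peak 11: d1:11  d2:4  d3:0.
Shift Activity 2→2, Activity 3→3, Activity 5→2.
Schedule Activity 1@1, Activity 2@2, Activity 3@3, Activity 4@1, Activity 5@2: d1:5  d2:5  d3:5 — peak 5.
Total auditor-days = 15 over 3 days ⇒ peak ≥ ⌈15/3⌉ = 5, so 5 is optimal.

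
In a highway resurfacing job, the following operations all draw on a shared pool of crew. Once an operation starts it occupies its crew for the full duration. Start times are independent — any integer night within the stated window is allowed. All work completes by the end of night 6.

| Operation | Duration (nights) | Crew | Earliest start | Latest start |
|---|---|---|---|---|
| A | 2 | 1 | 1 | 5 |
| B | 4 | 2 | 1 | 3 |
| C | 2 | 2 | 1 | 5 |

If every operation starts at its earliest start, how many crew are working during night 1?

At early start, night 1 has: A, B, C.
Demand: 1 + 2 + 2 = 5.

5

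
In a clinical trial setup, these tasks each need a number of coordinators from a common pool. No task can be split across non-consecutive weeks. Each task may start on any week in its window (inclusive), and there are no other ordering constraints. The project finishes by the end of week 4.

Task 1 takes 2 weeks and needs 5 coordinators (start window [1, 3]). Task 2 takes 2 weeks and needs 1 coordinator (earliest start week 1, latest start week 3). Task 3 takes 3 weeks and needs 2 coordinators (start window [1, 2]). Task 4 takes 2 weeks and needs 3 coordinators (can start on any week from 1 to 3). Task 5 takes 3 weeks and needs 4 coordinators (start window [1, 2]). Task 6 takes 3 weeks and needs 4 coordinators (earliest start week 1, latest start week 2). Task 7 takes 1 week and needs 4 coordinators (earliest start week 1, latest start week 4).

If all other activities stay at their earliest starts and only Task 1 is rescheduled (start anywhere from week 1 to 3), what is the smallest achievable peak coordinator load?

18

Task 1@1: w1:23  w2:19  w3:10  w4:0 → peak 23
Task 1@2: w1:18  w2:19  w3:15  w4:0 → peak 19
Task 1@3: w1:18  w2:14  w3:15  w4:5 → peak 18
Best is Task 1@3, peak 18.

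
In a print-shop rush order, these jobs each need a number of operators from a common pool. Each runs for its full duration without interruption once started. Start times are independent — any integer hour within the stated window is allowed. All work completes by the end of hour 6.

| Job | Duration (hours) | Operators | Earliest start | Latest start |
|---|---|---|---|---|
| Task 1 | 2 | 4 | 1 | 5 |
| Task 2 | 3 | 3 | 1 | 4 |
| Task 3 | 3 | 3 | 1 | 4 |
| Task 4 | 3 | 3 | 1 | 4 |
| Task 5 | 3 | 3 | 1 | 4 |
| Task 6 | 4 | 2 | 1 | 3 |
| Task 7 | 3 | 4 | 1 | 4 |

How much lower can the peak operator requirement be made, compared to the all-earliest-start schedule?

11

Early-start peak: h1:22  h2:22  h3:18  h4:2  h5:0  h6:0 ⇒ 22.
Leveled (Task 1@1, Task 2@1, Task 3@4, Task 4@4, Task 5@4, Task 6@3, Task 7@1): h1:11  h2:11  h3:9  h4:11  h5:11  h6:11 ⇒ 11.
Reduction 22 − 11 = 11.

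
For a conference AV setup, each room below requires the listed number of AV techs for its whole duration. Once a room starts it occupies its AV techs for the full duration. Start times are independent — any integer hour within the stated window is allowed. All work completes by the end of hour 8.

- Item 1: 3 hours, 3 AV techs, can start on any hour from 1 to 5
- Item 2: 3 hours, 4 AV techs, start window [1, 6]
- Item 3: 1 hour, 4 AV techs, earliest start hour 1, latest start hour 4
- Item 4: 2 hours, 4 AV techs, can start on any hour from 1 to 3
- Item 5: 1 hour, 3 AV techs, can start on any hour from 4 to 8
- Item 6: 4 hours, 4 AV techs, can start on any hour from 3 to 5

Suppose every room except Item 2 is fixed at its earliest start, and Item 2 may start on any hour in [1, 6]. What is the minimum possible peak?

Item 2@1: h1:15  h2:11  h3:11  h4:7  h5:4  h6:4  h7:0  h8:0 → peak 15
Item 2@2: h1:11  h2:11  h3:11  h4:11  h5:4  h6:4  h7:0  h8:0 → peak 11
Item 2@3: h1:11  h2:7  h3:11  h4:11  h5:8  h6:4  h7:0  h8:0 → peak 11
Item 2@4: h1:11  h2:7  h3:7  h4:11  h5:8  h6:8  h7:0  h8:0 → peak 11
Item 2@5: h1:11  h2:7  h3:7  h4:7  h5:8  h6:8  h7:4  h8:0 → peak 11
Item 2@6: h1:11  h2:7  h3:7  h4:7  h5:4  h6:8  h7:4  h8:4 → peak 11
Best is Item 2@2, peak 11.

11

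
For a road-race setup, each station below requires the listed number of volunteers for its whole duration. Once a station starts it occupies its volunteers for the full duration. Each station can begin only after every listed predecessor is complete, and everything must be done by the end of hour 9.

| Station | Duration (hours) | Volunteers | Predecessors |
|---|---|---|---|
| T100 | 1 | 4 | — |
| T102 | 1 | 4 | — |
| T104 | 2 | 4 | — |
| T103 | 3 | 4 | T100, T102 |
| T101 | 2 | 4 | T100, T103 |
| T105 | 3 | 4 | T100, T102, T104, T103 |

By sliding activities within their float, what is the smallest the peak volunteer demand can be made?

8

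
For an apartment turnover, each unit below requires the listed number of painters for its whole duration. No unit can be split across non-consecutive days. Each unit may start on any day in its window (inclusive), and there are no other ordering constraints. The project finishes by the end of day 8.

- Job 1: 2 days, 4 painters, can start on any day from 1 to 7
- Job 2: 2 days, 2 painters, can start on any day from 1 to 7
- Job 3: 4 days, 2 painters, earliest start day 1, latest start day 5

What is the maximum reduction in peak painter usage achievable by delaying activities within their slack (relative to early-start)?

4

Early-start peak: d1:8  d2:8  d3:2  d4:2  d5:0  d6:0  d7:0  d8:0 ⇒ 8.
Leveled (Job 1@1, Job 2@3, Job 3@3): d1:4  d2:4  d3:4  d4:4  d5:2  d6:2  d7:0  d8:0 ⇒ 4.
Reduction 8 − 4 = 4.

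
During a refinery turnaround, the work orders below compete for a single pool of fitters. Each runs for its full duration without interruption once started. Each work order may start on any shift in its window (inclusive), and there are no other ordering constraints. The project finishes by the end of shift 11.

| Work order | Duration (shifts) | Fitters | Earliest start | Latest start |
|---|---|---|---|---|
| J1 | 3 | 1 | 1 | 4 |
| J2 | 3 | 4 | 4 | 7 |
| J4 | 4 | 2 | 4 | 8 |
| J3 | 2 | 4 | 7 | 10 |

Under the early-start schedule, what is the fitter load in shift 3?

1

At early start, shift 3 has: J1.
Demand: 1 = 1.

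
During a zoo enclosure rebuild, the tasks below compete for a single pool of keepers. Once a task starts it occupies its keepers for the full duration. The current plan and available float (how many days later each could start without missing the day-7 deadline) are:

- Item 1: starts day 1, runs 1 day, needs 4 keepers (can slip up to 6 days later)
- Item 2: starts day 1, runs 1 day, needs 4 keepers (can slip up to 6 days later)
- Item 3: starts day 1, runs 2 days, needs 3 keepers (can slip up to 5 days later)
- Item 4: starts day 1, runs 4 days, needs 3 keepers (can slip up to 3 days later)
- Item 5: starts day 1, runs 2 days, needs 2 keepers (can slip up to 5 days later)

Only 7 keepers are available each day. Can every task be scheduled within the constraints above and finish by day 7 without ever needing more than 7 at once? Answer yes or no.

yes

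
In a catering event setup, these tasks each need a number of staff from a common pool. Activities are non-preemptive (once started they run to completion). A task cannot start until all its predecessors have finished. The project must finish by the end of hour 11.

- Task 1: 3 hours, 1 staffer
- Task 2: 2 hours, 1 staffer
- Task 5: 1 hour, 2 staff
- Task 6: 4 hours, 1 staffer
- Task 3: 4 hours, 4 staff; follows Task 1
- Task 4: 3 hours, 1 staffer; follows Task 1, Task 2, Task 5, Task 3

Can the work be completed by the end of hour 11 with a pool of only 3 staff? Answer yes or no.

no

The minimum achievable peak is 4; 3 < 4, so no feasible schedule stays within the cap.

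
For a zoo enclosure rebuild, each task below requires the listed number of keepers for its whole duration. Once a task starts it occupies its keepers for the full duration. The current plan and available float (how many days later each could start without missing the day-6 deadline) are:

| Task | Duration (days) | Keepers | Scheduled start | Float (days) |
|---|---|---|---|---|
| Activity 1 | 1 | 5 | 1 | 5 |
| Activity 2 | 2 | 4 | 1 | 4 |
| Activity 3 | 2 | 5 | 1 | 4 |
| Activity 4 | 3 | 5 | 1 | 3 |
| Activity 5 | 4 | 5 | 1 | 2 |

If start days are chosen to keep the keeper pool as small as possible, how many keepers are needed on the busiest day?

10

Early-start (Activity 1@1, Activity 2@1, Activity 3@1, Activity 4@1, Activity 5@1) gives peak 24: d1:24  d2:19  d3:10  d4:5  d5:0  d6:0.
Shift Activity 3→2, Activity 4→4, Activity 5→3.
Schedule Activity 1@1, Activity 2@1, Activity 3@2, Activity 4@4, Activity 5@3: d1:9  d2:9  d3:10  d4:10  d5:10  d6:10 — peak 10.
Total keeper-days = 58 over 6 days ⇒ peak ≥ ⌈58/6⌉ = 10, so 10 is optimal.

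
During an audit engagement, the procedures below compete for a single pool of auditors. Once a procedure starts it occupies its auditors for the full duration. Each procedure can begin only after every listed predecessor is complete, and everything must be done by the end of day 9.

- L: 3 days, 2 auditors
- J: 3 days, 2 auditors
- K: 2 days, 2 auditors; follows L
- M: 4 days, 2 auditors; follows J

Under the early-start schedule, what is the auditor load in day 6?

At early start, day 6 has: M.
Demand: 2 = 2.

2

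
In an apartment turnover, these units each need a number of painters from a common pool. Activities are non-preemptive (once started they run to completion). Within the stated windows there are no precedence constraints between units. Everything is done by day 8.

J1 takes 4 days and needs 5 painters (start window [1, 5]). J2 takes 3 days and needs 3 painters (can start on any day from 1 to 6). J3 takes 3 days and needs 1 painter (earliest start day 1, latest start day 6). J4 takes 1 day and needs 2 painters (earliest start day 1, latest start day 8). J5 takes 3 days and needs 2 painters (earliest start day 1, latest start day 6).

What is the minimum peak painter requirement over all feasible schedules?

Early-start (J1@1, J2@1, J3@1, J4@1, J5@1) gives peak 13: d1:13  d2:11  d3:11  d4:5  d5:0  d6:0  d7:0  d8:0.
Shift J2→5, J4→5, J5→6.
Schedule J1@1, J2@5, J3@1, J4@5, J5@6: d1:6  d2:6  d3:6  d4:5  d5:5  d6:5  d7:5  d8:2 — peak 6.

6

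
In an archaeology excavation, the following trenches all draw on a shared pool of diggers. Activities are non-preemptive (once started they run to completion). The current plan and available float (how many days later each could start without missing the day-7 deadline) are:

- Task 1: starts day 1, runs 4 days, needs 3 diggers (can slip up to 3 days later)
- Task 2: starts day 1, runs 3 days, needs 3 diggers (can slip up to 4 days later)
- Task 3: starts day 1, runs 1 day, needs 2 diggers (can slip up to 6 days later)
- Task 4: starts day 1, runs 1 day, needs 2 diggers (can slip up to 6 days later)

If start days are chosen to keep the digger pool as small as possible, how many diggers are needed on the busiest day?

5

Early-start (Task 1@1, Task 2@1, Task 3@1, Task 4@1) gives peak 10: d1:10  d2:6  d3:6  d4:3  d5:0  d6:0  d7:0.
Shift Task 2→5, Task 4→2.
Schedule Task 1@1, Task 2@5, Task 3@1, Task 4@2: d1:5  d2:5  d3:3  d4:3  d5:3  d6:3  d7:3 — peak 5.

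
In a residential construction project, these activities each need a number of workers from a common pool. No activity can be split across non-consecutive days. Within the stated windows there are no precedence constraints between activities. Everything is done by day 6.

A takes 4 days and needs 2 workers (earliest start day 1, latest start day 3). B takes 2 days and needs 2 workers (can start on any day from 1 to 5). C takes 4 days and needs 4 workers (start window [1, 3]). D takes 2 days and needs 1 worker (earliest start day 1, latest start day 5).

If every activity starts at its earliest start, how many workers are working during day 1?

At early start, day 1 has: A, B, C, D.
Demand: 2 + 2 + 4 + 1 = 9.

9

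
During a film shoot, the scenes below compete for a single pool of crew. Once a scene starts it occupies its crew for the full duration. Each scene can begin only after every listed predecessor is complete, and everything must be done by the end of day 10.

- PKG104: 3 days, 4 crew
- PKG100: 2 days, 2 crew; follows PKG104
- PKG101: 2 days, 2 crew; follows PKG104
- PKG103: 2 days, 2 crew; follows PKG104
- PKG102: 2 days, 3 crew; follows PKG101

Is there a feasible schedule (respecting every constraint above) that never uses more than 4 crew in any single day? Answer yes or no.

Schedule PKG104@1, PKG100@4, PKG101@4, PKG103@6, PKG102@8: d1:4  d2:4  d3:4  d4:4  d5:4  d6:2  d7:2  d8:3  d9:3  d10:0 — peak 4 ≤ 4.

yes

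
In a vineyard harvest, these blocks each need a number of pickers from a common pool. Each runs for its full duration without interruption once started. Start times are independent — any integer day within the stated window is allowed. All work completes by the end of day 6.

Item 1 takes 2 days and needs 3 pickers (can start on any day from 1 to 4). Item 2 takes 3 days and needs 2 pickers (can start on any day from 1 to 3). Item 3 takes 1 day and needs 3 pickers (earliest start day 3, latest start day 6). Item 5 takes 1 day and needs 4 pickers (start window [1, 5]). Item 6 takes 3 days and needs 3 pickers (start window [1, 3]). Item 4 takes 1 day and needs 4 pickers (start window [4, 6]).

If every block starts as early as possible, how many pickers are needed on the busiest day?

12

Early-start schedule: Item 1@1, Item 2@1, Item 3@3, Item 5@1, Item 6@1, Item 4@4.
Load per day: day 1: 12, day 2: 8, day 3: 8, day 4: 4, day 5: 0, day 6: 0.
Peak is 12.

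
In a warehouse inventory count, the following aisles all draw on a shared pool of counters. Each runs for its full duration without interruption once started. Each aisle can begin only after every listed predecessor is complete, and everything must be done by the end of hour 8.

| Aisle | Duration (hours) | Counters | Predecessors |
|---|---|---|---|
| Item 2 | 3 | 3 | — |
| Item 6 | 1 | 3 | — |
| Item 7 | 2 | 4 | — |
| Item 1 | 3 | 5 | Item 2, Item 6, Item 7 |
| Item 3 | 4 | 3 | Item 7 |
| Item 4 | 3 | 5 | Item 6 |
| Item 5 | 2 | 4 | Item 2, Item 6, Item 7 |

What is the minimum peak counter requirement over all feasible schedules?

11

Early-start (Item 2@1, Item 6@1, Item 7@1, Item 1@4, Item 3@3, Item 4@2, Item 5@4) gives peak 17: h1:10  h2:12  h3:11  h4:17  h5:12  h6:8  h7:0  h8:0.
Shift Item 1→6, Item 4→3, Item 5→7.
Schedule Item 2@1, Item 6@1, Item 7@1, Item 1@6, Item 3@3, Item 4@3, Item 5@7: h1:10  h2:7  h3:11  h4:8  h5:8  h6:8  h7:9  h8:9 — peak 11.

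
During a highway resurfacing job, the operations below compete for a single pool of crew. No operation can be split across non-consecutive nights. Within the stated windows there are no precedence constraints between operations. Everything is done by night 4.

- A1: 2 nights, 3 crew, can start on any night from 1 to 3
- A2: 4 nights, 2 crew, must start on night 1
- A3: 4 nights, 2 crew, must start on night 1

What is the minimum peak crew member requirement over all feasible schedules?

Schedule A1@1, A2@1, A3@1: n1:7  n2:7  n3:4  n4:4 — peak 7.
No arrangement of the 3 feasible schedules does better.

7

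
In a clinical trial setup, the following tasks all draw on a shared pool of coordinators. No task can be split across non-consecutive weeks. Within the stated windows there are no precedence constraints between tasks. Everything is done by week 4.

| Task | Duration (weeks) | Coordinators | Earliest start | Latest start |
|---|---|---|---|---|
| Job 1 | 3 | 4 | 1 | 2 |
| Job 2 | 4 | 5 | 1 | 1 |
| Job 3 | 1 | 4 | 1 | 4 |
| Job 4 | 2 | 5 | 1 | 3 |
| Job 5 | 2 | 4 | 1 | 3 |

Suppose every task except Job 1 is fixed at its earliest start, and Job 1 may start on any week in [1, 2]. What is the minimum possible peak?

18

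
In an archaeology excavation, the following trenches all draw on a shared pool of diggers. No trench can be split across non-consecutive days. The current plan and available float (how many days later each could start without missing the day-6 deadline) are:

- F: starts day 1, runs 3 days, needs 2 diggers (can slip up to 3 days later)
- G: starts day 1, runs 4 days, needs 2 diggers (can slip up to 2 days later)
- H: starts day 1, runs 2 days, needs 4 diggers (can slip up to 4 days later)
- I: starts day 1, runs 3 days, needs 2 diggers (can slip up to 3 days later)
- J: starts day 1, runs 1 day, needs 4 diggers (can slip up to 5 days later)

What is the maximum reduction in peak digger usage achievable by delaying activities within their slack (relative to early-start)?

8

Early-start peak: d1:14  d2:10  d3:6  d4:2  d5:0  d6:0 ⇒ 14.
Leveled (F@1, G@1, H@4, I@1, J@6): d1:6  d2:6  d3:6  d4:6  d5:4  d6:4 ⇒ 6.
Reduction 14 − 6 = 8.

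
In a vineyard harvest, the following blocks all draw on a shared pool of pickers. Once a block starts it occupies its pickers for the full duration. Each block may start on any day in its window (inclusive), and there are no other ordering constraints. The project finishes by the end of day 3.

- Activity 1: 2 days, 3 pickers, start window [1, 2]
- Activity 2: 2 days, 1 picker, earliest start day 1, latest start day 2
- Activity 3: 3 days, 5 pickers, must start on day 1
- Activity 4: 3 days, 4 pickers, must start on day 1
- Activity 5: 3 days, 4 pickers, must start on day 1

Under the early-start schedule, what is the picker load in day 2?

17

At early start, day 2 has: Activity 1, Activity 2, Activity 3, Activity 4, Activity 5.
Demand: 3 + 1 + 5 + 4 + 4 = 17.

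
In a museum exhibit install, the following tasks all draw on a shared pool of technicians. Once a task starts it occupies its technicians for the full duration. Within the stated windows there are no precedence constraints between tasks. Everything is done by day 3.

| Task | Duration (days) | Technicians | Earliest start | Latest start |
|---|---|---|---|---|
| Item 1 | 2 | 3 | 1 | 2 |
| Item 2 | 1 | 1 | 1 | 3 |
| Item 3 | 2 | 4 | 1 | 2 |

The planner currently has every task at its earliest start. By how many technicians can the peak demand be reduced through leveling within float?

1

Early-start peak: d1:8  d2:7  d3:0 ⇒ 8.
Leveled (Item 1@1, Item 2@1, Item 3@2): d1:4  d2:7  d3:4 ⇒ 7.
Reduction 8 − 7 = 1.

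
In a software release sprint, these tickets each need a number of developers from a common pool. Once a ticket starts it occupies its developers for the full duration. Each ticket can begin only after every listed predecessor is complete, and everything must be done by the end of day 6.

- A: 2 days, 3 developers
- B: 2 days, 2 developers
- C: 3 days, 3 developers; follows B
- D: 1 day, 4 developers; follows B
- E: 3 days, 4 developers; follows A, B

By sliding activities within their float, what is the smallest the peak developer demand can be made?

7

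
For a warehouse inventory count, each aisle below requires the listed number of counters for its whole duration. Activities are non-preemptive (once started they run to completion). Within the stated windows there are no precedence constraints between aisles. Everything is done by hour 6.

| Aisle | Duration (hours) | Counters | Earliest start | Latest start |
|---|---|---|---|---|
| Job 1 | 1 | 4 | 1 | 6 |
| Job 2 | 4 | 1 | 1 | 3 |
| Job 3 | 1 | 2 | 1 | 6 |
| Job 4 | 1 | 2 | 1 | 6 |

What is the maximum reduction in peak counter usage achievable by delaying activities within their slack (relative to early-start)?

5

Early-start peak: h1:9  h2:1  h3:1  h4:1  h5:0  h6:0 ⇒ 9.
Leveled (Job 1@1, Job 2@2, Job 3@2, Job 4@3): h1:4  h2:3  h3:3  h4:1  h5:1  h6:0 ⇒ 4.
Reduction 9 − 4 = 5.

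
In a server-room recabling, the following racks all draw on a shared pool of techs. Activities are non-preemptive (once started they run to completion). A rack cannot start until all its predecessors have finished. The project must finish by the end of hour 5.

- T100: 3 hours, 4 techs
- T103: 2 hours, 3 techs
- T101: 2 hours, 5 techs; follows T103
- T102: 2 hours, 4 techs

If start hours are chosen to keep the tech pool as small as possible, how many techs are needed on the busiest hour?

Early-start (T100@1, T103@1, T101@3, T102@1) gives peak 11: h1:11  h2:11  h3:9  h4:5  h5:0.
Shift T102→4.
Schedule T100@1, T103@1, T101@3, T102@4: h1:7  h2:7  h3:9  h4:9  h5:4 — peak 9.

9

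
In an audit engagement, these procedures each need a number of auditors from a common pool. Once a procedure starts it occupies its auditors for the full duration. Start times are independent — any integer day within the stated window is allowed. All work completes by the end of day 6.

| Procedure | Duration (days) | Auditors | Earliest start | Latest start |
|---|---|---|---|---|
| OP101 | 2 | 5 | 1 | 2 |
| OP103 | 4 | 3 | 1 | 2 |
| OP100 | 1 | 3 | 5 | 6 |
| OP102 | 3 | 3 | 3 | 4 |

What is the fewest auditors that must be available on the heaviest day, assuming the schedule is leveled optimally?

8

Schedule OP101@1, OP103@1, OP100@5, OP102@3: d1:8  d2:8  d3:6  d4:6  d5:6  d6:0 — peak 8.
No arrangement of the 16 feasible schedules does better.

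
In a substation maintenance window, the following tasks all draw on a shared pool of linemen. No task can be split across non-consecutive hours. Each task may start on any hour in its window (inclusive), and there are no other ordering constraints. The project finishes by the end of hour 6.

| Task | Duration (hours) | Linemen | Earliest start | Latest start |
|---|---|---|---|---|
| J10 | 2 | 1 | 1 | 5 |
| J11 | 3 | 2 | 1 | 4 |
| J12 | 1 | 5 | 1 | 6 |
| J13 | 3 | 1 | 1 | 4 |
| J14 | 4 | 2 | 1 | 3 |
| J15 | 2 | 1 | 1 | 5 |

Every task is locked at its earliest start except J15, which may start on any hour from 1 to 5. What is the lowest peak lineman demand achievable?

11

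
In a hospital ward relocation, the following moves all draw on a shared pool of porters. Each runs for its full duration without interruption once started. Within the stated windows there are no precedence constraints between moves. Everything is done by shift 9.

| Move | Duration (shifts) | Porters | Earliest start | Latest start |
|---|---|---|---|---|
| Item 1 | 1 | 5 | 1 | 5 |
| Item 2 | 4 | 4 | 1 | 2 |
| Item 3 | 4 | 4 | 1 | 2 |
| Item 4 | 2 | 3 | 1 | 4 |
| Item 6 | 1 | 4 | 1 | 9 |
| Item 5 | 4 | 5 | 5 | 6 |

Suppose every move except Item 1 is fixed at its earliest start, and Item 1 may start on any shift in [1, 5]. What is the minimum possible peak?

Item 1@1: s1:20  s2:11  s3:8  s4:8  s5:5  s6:5  s7:5  s8:5  s9:0 → peak 20
Item 1@2: s1:15  s2:16  s3:8  s4:8  s5:5  s6:5  s7:5  s8:5  s9:0 → peak 16
Item 1@3: s1:15  s2:11  s3:13  s4:8  s5:5  s6:5  s7:5  s8:5  s9:0 → peak 15
Item 1@4: s1:15  s2:11  s3:8  s4:13  s5:5  s6:5  s7:5  s8:5  s9:0 → peak 15
Item 1@5: s1:15  s2:11  s3:8  s4:8  s5:10  s6:5  s7:5  s8:5  s9:0 → peak 15
Best is Item 1@3, peak 15.

15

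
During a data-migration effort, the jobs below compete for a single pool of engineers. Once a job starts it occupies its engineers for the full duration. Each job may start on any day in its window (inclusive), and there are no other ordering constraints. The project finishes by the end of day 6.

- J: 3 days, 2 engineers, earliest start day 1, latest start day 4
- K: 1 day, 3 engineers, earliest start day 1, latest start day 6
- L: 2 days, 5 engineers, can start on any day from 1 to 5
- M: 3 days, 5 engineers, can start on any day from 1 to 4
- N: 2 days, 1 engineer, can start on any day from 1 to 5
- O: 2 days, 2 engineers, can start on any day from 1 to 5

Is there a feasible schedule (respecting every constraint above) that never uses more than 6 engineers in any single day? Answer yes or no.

no

Total engineer-days = 40; over 6 days the average is 40/6 > 6, so some day must exceed 6.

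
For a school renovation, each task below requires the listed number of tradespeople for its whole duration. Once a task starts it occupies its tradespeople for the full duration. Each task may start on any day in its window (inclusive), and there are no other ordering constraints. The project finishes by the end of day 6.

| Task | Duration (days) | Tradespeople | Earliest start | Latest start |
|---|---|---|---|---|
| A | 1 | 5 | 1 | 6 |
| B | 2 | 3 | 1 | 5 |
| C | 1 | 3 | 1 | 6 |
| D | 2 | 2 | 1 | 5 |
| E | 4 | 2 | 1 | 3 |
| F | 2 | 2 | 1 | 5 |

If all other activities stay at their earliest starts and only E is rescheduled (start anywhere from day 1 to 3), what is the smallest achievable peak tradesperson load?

E@1: d1:17  d2:9  d3:2  d4:2  d5:0  d6:0 → peak 17
E@2: d1:15  d2:9  d3:2  d4:2  d5:2  d6:0 → peak 15
E@3: d1:15  d2:7  d3:2  d4:2  d5:2  d6:2 → peak 15
Best is E@2, peak 15.

15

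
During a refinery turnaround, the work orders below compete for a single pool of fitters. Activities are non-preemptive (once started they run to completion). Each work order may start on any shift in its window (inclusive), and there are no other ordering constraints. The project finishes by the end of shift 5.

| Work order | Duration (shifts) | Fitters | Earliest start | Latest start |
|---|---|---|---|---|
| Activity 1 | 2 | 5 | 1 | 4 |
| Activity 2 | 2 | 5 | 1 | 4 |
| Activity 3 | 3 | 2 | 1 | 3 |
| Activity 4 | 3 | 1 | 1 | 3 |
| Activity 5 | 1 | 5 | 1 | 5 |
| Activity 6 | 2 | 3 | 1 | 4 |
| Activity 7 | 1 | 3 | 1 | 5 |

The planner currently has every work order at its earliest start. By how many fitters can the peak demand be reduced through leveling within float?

14

Early-start peak: s1:24  s2:16  s3:3  s4:0  s5:0 ⇒ 24.
Leveled (Activity 1@1, Activity 2@1, Activity 3@3, Activity 4@3, Activity 5@3, Activity 6@4, Activity 7@4): s1:10  s2:10  s3:8  s4:9  s5:6 ⇒ 10.
Reduction 24 − 10 = 14.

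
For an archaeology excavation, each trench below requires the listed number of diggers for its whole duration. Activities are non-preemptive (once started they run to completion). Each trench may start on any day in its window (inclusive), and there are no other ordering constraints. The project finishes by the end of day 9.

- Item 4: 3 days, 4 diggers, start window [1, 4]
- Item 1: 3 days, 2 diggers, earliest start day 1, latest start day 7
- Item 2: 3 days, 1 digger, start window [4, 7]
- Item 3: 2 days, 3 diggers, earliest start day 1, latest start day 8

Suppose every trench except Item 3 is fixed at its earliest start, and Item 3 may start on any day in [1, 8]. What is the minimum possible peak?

Item 3@1: d1:9  d2:9  d3:6  d4:1  d5:1  d6:1  d7:0  d8:0  d9:0 → peak 9
Item 3@2: d1:6  d2:9  d3:9  d4:1  d5:1  d6:1  d7:0  d8:0  d9:0 → peak 9
Item 3@3: d1:6  d2:6  d3:9  d4:4  d5:1  d6:1  d7:0  d8:0  d9:0 → peak 9
Item 3@4: d1:6  d2:6  d3:6  d4:4  d5:4  d6:1  d7:0  d8:0  d9:0 → peak 6
Item 3@5: d1:6  d2:6  d3:6  d4:1  d5:4  d6:4  d7:0  d8:0  d9:0 → peak 6
Item 3@6: d1:6  d2:6  d3:6  d4:1  d5:1  d6:4  d7:3  d8:0  d9:0 → peak 6
Item 3@7: d1:6  d2:6  d3:6  d4:1  d5:1  d6:1  d7:3  d8:3  d9:0 → peak 6
Item 3@8: d1:6  d2:6  d3:6  d4:1  d5:1  d6:1  d7:0  d8:3  d9:3 → peak 6
Best is Item 3@4, peak 6.

6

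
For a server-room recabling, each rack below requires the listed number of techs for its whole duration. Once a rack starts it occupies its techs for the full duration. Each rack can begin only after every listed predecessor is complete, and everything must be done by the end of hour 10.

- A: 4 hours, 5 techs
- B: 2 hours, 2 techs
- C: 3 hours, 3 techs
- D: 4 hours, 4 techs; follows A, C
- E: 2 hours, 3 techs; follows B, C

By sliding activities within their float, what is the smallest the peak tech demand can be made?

8

Early-start (A@1, B@1, C@1, D@5, E@4) gives peak 10: h1:10  h2:10  h3:8  h4:8  h5:7  h6:4  h7:4  h8:4  h9:0  h10:0.
Shift C→3, D→6, E→6.
Schedule A@1, B@1, C@3, D@6, E@6: h1:7  h2:7  h3:8  h4:8  h5:3  h6:7  h7:7  h8:4  h9:4  h10:0 — peak 8.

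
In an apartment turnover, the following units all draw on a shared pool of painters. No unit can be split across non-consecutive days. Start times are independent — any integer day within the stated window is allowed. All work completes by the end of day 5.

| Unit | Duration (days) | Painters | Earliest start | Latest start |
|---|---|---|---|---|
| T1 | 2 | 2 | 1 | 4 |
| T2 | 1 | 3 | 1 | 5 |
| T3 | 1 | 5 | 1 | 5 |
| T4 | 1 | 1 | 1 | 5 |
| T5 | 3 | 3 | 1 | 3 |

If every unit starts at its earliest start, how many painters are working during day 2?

At early start, day 2 has: T1, T5.
Demand: 2 + 3 = 5.

5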